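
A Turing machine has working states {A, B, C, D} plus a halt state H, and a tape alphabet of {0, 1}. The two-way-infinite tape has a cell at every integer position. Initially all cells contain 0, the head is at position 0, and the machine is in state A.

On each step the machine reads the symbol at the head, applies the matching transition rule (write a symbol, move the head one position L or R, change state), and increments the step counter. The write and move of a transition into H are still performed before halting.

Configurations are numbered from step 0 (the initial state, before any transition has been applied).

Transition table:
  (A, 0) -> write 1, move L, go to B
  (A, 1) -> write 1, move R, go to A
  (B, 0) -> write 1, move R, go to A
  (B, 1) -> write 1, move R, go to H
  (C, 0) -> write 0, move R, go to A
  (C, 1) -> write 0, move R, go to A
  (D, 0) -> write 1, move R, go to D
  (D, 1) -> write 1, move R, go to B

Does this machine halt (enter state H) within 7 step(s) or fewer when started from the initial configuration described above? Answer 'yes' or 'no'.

Answer: yes

Derivation:
Step 1: in state A at pos 0, read 0 -> (A,0)->write 1,move L,goto B. Now: state=B, head=-1, tape[-2..1]=0010 (head:  ^)
Step 2: in state B at pos -1, read 0 -> (B,0)->write 1,move R,goto A. Now: state=A, head=0, tape[-2..1]=0110 (head:   ^)
Step 3: in state A at pos 0, read 1 -> (A,1)->write 1,move R,goto A. Now: state=A, head=1, tape[-2..2]=01100 (head:    ^)
Step 4: in state A at pos 1, read 0 -> (A,0)->write 1,move L,goto B. Now: state=B, head=0, tape[-2..2]=01110 (head:   ^)
Step 5: in state B at pos 0, read 1 -> (B,1)->write 1,move R,goto H. Now: state=H, head=1, tape[-2..2]=01110 (head:    ^)
State H reached at step 5; 5 <= 7 -> yes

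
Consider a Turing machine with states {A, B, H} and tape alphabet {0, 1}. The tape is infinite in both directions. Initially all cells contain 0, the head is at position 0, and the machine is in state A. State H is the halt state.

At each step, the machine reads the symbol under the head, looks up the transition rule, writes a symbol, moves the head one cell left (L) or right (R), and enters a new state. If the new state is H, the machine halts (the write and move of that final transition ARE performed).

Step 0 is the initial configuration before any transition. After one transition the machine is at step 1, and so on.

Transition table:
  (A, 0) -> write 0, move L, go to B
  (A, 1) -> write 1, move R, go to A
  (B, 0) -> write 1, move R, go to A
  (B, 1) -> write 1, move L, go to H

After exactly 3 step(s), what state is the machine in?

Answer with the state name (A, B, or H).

Step 1: in state A at pos 0, read 0 -> (A,0)->write 0,move L,goto B. Now: state=B, head=-1, tape[-2..1]=0000 (head:  ^)
Step 2: in state B at pos -1, read 0 -> (B,0)->write 1,move R,goto A. Now: state=A, head=0, tape[-2..1]=0100 (head:   ^)
Step 3: in state A at pos 0, read 0 -> (A,0)->write 0,move L,goto B. Now: state=B, head=-1, tape[-2..1]=0100 (head:  ^)

Answer: B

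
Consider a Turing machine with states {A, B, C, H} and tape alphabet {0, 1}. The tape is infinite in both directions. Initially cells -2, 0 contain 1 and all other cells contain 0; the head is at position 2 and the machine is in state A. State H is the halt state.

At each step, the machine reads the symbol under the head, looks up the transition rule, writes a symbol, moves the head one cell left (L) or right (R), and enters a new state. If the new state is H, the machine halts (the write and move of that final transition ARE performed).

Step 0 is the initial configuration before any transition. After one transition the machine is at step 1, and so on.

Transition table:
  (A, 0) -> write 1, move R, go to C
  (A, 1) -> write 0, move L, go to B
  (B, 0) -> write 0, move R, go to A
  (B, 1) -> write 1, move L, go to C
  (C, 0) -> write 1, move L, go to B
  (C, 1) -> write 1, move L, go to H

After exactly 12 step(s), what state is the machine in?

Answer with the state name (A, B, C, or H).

Step 1: in state A at pos 2, read 0 -> (A,0)->write 1,move R,goto C. Now: state=C, head=3, tape[-3..4]=01010100 (head:       ^)
Step 2: in state C at pos 3, read 0 -> (C,0)->write 1,move L,goto B. Now: state=B, head=2, tape[-3..4]=01010110 (head:      ^)
Step 3: in state B at pos 2, read 1 -> (B,1)->write 1,move L,goto C. Now: state=C, head=1, tape[-3..4]=01010110 (head:     ^)
Step 4: in state C at pos 1, read 0 -> (C,0)->write 1,move L,goto B. Now: state=B, head=0, tape[-3..4]=01011110 (head:    ^)
Step 5: in state B at pos 0, read 1 -> (B,1)->write 1,move L,goto C. Now: state=C, head=-1, tape[-3..4]=01011110 (head:   ^)
Step 6: in state C at pos -1, read 0 -> (C,0)->write 1,move L,goto B. Now: state=B, head=-2, tape[-3..4]=01111110 (head:  ^)
Step 7: in state B at pos -2, read 1 -> (B,1)->write 1,move L,goto C. Now: state=C, head=-3, tape[-4..4]=001111110 (head:  ^)
Step 8: in state C at pos -3, read 0 -> (C,0)->write 1,move L,goto B. Now: state=B, head=-4, tape[-5..4]=0011111110 (head:  ^)
Step 9: in state B at pos -4, read 0 -> (B,0)->write 0,move R,goto A. Now: state=A, head=-3, tape[-5..4]=0011111110 (head:   ^)
Step 10: in state A at pos -3, read 1 -> (A,1)->write 0,move L,goto B. Now: state=B, head=-4, tape[-5..4]=0001111110 (head:  ^)
Step 11: in state B at pos -4, read 0 -> (B,0)->write 0,move R,goto A. Now: state=A, head=-3, tape[-5..4]=0001111110 (head:   ^)
Step 12: in state A at pos -3, read 0 -> (A,0)->write 1,move R,goto C. Now: state=C, head=-2, tape[-5..4]=0011111110 (head:    ^)

Answer: C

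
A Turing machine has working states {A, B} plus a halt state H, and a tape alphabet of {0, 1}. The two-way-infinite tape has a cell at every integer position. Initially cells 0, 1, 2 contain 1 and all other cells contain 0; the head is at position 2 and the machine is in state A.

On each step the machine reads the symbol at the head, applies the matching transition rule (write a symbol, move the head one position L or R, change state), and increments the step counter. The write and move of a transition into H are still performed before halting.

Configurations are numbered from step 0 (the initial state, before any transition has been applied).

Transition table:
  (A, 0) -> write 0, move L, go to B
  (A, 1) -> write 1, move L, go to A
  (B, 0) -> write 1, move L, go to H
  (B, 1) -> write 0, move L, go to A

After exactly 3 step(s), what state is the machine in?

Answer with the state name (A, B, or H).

Answer: A

Derivation:
Step 1: in state A at pos 2, read 1 -> (A,1)->write 1,move L,goto A. Now: state=A, head=1, tape[-1..3]=01110 (head:   ^)
Step 2: in state A at pos 1, read 1 -> (A,1)->write 1,move L,goto A. Now: state=A, head=0, tape[-1..3]=01110 (head:  ^)
Step 3: in state A at pos 0, read 1 -> (A,1)->write 1,move L,goto A. Now: state=A, head=-1, tape[-2..3]=001110 (head:  ^)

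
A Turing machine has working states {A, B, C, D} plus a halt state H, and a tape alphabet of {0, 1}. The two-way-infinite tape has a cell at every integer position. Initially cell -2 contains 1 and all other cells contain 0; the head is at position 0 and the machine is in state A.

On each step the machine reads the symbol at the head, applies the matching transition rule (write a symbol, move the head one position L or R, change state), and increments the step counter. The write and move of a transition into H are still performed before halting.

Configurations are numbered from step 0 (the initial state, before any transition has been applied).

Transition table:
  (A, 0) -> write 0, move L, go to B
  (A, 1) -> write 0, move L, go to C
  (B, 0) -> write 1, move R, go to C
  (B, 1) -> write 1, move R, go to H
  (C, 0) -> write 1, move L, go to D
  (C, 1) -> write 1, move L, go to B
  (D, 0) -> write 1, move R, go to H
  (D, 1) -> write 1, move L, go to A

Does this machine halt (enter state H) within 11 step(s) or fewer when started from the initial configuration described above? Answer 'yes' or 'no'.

Answer: yes

Derivation:
Step 1: in state A at pos 0, read 0 -> (A,0)->write 0,move L,goto B. Now: state=B, head=-1, tape[-3..1]=01000 (head:   ^)
Step 2: in state B at pos -1, read 0 -> (B,0)->write 1,move R,goto C. Now: state=C, head=0, tape[-3..1]=01100 (head:    ^)
Step 3: in state C at pos 0, read 0 -> (C,0)->write 1,move L,goto D. Now: state=D, head=-1, tape[-3..1]=01110 (head:   ^)
Step 4: in state D at pos -1, read 1 -> (D,1)->write 1,move L,goto A. Now: state=A, head=-2, tape[-3..1]=01110 (head:  ^)
Step 5: in state A at pos -2, read 1 -> (A,1)->write 0,move L,goto C. Now: state=C, head=-3, tape[-4..1]=000110 (head:  ^)
Step 6: in state C at pos -3, read 0 -> (C,0)->write 1,move L,goto D. Now: state=D, head=-4, tape[-5..1]=0010110 (head:  ^)
Step 7: in state D at pos -4, read 0 -> (D,0)->write 1,move R,goto H. Now: state=H, head=-3, tape[-5..1]=0110110 (head:   ^)
State H reached at step 7; 7 <= 11 -> yes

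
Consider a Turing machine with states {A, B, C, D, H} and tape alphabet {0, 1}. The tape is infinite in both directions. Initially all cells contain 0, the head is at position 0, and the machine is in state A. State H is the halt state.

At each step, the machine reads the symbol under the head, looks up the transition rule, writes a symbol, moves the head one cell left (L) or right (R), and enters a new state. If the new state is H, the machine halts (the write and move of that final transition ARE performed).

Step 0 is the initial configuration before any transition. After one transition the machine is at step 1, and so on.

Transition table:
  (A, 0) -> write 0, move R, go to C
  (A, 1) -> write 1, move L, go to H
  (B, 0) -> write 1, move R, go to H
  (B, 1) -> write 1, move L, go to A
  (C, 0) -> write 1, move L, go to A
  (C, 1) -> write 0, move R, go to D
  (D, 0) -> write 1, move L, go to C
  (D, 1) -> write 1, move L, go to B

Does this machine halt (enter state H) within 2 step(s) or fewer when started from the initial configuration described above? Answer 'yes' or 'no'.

Answer: no

Derivation:
Step 1: in state A at pos 0, read 0 -> (A,0)->write 0,move R,goto C. Now: state=C, head=1, tape[-1..2]=0000 (head:   ^)
Step 2: in state C at pos 1, read 0 -> (C,0)->write 1,move L,goto A. Now: state=A, head=0, tape[-1..2]=0010 (head:  ^)
After 2 step(s): state = A (not H) -> not halted within 2 -> no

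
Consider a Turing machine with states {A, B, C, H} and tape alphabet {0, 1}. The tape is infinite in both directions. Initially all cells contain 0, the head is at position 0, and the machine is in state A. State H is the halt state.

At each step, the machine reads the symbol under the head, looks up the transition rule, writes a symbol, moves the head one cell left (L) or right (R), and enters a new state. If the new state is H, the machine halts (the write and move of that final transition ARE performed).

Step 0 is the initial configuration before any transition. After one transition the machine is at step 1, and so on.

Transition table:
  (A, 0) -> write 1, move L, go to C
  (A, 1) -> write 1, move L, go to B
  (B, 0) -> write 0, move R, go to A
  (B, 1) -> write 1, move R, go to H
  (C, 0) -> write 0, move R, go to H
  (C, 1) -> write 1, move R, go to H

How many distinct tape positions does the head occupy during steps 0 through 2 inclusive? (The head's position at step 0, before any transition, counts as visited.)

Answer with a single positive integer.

Answer: 2

Derivation:
Step 1: in state A at pos 0, read 0 -> (A,0)->write 1,move L,goto C. Now: state=C, head=-1, tape[-2..1]=0010 (head:  ^)
Step 2: in state C at pos -1, read 0 -> (C,0)->write 0,move R,goto H. Now: state=H, head=0, tape[-2..1]=0010 (head:   ^)
Head positions at steps 0..2: starting at 0, distinct positions visited = {-1, 0} -> 2 position(s)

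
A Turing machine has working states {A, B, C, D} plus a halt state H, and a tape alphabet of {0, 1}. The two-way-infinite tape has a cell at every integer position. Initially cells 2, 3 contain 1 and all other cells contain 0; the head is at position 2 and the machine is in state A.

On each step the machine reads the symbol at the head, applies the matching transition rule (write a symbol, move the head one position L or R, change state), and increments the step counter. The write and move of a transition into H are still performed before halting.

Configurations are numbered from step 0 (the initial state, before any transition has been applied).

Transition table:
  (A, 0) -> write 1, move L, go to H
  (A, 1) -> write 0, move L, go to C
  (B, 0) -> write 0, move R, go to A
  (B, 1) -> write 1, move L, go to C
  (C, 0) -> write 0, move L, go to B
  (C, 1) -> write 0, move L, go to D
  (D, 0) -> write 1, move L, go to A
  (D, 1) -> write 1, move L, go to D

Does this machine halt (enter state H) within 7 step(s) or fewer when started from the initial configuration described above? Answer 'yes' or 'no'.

Answer: yes

Derivation:
Step 1: in state A at pos 2, read 1 -> (A,1)->write 0,move L,goto C. Now: state=C, head=1, tape[0..4]=00010 (head:  ^)
Step 2: in state C at pos 1, read 0 -> (C,0)->write 0,move L,goto B. Now: state=B, head=0, tape[-1..4]=000010 (head:  ^)
Step 3: in state B at pos 0, read 0 -> (B,0)->write 0,move R,goto A. Now: state=A, head=1, tape[-1..4]=000010 (head:   ^)
Step 4: in state A at pos 1, read 0 -> (A,0)->write 1,move L,goto H. Now: state=H, head=0, tape[-1..4]=001010 (head:  ^)
State H reached at step 4; 4 <= 7 -> yes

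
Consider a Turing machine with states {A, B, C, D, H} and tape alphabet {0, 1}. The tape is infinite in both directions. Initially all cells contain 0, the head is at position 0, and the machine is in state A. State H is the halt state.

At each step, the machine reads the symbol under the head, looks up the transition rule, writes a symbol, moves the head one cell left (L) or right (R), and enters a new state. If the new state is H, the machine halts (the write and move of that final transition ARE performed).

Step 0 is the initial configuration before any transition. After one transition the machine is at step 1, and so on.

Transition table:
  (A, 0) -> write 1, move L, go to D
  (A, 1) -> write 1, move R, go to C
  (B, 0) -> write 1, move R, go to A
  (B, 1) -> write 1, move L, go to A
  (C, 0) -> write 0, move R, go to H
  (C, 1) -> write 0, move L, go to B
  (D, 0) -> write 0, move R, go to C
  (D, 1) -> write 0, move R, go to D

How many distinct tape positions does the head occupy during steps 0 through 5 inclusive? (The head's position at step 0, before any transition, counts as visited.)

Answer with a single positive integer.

Answer: 2

Derivation:
Step 1: in state A at pos 0, read 0 -> (A,0)->write 1,move L,goto D. Now: state=D, head=-1, tape[-2..1]=0010 (head:  ^)
Step 2: in state D at pos -1, read 0 -> (D,0)->write 0,move R,goto C. Now: state=C, head=0, tape[-2..1]=0010 (head:   ^)
Step 3: in state C at pos 0, read 1 -> (C,1)->write 0,move L,goto B. Now: state=B, head=-1, tape[-2..1]=0000 (head:  ^)
Step 4: in state B at pos -1, read 0 -> (B,0)->write 1,move R,goto A. Now: state=A, head=0, tape[-2..1]=0100 (head:   ^)
Step 5: in state A at pos 0, read 0 -> (A,0)->write 1,move L,goto D. Now: state=D, head=-1, tape[-2..1]=0110 (head:  ^)
Head positions at steps 0..5: starting at 0, distinct positions visited = {-1, 0} -> 2 position(s)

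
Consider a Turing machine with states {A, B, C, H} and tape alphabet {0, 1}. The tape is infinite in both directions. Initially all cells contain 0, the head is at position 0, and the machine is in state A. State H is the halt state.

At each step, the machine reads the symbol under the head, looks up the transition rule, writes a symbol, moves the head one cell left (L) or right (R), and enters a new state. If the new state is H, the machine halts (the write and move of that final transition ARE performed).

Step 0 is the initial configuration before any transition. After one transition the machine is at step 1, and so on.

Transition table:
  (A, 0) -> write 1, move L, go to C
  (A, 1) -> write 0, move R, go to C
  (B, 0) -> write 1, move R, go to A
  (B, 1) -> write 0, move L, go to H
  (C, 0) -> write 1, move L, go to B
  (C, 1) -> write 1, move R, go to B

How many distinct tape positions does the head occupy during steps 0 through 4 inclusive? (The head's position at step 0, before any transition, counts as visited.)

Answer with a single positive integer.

Answer: 3

Derivation:
Step 1: in state A at pos 0, read 0 -> (A,0)->write 1,move L,goto C. Now: state=C, head=-1, tape[-2..1]=0010 (head:  ^)
Step 2: in state C at pos -1, read 0 -> (C,0)->write 1,move L,goto B. Now: state=B, head=-2, tape[-3..1]=00110 (head:  ^)
Step 3: in state B at pos -2, read 0 -> (B,0)->write 1,move R,goto A. Now: state=A, head=-1, tape[-3..1]=01110 (head:   ^)
Step 4: in state A at pos -1, read 1 -> (A,1)->write 0,move R,goto C. Now: state=C, head=0, tape[-3..1]=01010 (head:    ^)
Head positions at steps 0..4: starting at 0, distinct positions visited = {-2, -1, 0} -> 3 position(s)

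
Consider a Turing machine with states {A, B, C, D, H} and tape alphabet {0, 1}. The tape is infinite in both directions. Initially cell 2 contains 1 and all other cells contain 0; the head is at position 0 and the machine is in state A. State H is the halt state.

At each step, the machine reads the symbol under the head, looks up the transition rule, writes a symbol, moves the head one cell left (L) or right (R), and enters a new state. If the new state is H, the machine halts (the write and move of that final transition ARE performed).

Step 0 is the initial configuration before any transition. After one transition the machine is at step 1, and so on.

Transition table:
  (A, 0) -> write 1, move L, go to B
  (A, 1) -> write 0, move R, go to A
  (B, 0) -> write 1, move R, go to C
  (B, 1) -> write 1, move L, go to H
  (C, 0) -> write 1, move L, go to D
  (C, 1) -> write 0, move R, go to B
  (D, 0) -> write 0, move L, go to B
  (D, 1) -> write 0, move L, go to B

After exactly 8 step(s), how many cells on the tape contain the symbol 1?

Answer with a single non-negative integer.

Answer: 3

Derivation:
Step 1: in state A at pos 0, read 0 -> (A,0)->write 1,move L,goto B. Now: state=B, head=-1, tape[-2..3]=001010 (head:  ^)
Step 2: in state B at pos -1, read 0 -> (B,0)->write 1,move R,goto C. Now: state=C, head=0, tape[-2..3]=011010 (head:   ^)
Step 3: in state C at pos 0, read 1 -> (C,1)->write 0,move R,goto B. Now: state=B, head=1, tape[-2..3]=010010 (head:    ^)
Step 4: in state B at pos 1, read 0 -> (B,0)->write 1,move R,goto C. Now: state=C, head=2, tape[-2..3]=010110 (head:     ^)
Step 5: in state C at pos 2, read 1 -> (C,1)->write 0,move R,goto B. Now: state=B, head=3, tape[-2..4]=0101000 (head:      ^)
Step 6: in state B at pos 3, read 0 -> (B,0)->write 1,move R,goto C. Now: state=C, head=4, tape[-2..5]=01010100 (head:       ^)
Step 7: in state C at pos 4, read 0 -> (C,0)->write 1,move L,goto D. Now: state=D, head=3, tape[-2..5]=01010110 (head:      ^)
Step 8: in state D at pos 3, read 1 -> (D,1)->write 0,move L,goto B. Now: state=B, head=2, tape[-2..5]=01010010 (head:     ^)
Cells containing 1 after step 8: {-1, 1, 4} -> 3 cell(s)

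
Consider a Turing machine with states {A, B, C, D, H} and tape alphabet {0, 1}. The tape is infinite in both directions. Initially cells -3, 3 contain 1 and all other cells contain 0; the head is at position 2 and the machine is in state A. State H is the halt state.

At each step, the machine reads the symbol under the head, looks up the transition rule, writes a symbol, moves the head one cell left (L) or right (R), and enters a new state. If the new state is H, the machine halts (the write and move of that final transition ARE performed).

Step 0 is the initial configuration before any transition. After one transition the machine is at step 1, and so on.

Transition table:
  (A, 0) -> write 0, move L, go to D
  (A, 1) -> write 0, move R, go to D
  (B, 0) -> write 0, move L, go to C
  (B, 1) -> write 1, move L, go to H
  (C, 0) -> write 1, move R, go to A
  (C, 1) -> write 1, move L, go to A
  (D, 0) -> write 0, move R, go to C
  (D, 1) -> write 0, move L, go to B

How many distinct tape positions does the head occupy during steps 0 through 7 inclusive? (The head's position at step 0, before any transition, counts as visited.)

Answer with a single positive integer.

Step 1: in state A at pos 2, read 0 -> (A,0)->write 0,move L,goto D. Now: state=D, head=1, tape[-4..4]=010000010 (head:      ^)
Step 2: in state D at pos 1, read 0 -> (D,0)->write 0,move R,goto C. Now: state=C, head=2, tape[-4..4]=010000010 (head:       ^)
Step 3: in state C at pos 2, read 0 -> (C,0)->write 1,move R,goto A. Now: state=A, head=3, tape[-4..4]=010000110 (head:        ^)
Step 4: in state A at pos 3, read 1 -> (A,1)->write 0,move R,goto D. Now: state=D, head=4, tape[-4..5]=0100001000 (head:         ^)
Step 5: in state D at pos 4, read 0 -> (D,0)->write 0,move R,goto C. Now: state=C, head=5, tape[-4..6]=01000010000 (head:          ^)
Step 6: in state C at pos 5, read 0 -> (C,0)->write 1,move R,goto A. Now: state=A, head=6, tape[-4..7]=010000100100 (head:           ^)
Step 7: in state A at pos 6, read 0 -> (A,0)->write 0,move L,goto D. Now: state=D, head=5, tape[-4..7]=010000100100 (head:          ^)
Head positions at steps 0..7: starting at 2, distinct positions visited = {1, 2, 3, 4, 5, 6} -> 6 position(s)

Answer: 6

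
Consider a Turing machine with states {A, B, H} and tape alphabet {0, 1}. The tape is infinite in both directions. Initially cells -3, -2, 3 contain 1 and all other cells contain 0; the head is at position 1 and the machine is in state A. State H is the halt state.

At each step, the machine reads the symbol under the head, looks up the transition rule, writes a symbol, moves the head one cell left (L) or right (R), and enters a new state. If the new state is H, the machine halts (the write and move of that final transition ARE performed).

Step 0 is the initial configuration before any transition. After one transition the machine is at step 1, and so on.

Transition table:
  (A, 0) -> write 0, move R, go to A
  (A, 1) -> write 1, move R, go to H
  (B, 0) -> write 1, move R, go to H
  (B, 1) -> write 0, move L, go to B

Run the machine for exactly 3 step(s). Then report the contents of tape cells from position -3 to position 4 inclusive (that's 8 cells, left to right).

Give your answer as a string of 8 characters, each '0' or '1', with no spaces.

Answer: 11000010

Derivation:
Step 1: in state A at pos 1, read 0 -> (A,0)->write 0,move R,goto A. Now: state=A, head=2, tape[-4..4]=011000010 (head:       ^)
Step 2: in state A at pos 2, read 0 -> (A,0)->write 0,move R,goto A. Now: state=A, head=3, tape[-4..4]=011000010 (head:        ^)
Step 3: in state A at pos 3, read 1 -> (A,1)->write 1,move R,goto H. Now: state=H, head=4, tape[-4..5]=0110000100 (head:         ^)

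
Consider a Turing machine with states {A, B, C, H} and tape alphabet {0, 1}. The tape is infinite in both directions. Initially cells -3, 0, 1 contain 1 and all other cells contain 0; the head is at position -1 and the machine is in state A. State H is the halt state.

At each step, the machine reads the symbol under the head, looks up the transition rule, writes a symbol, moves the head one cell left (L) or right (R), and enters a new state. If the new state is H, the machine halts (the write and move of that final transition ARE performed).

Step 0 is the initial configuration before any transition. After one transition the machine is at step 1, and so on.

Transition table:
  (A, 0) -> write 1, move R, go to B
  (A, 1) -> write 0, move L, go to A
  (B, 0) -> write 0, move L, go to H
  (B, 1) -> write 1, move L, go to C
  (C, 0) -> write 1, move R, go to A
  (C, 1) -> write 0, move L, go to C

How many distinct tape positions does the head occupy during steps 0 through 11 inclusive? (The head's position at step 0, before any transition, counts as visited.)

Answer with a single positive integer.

Answer: 5

Derivation:
Step 1: in state A at pos -1, read 0 -> (A,0)->write 1,move R,goto B. Now: state=B, head=0, tape[-4..2]=0101110 (head:     ^)
Step 2: in state B at pos 0, read 1 -> (B,1)->write 1,move L,goto C. Now: state=C, head=-1, tape[-4..2]=0101110 (head:    ^)
Step 3: in state C at pos -1, read 1 -> (C,1)->write 0,move L,goto C. Now: state=C, head=-2, tape[-4..2]=0100110 (head:   ^)
Step 4: in state C at pos -2, read 0 -> (C,0)->write 1,move R,goto A. Now: state=A, head=-1, tape[-4..2]=0110110 (head:    ^)
Step 5: in state A at pos -1, read 0 -> (A,0)->write 1,move R,goto B. Now: state=B, head=0, tape[-4..2]=0111110 (head:     ^)
Step 6: in state B at pos 0, read 1 -> (B,1)->write 1,move L,goto C. Now: state=C, head=-1, tape[-4..2]=0111110 (head:    ^)
Step 7: in state C at pos -1, read 1 -> (C,1)->write 0,move L,goto C. Now: state=C, head=-2, tape[-4..2]=0110110 (head:   ^)
Step 8: in state C at pos -2, read 1 -> (C,1)->write 0,move L,goto C. Now: state=C, head=-3, tape[-4..2]=0100110 (head:  ^)
Step 9: in state C at pos -3, read 1 -> (C,1)->write 0,move L,goto C. Now: state=C, head=-4, tape[-5..2]=00000110 (head:  ^)
Step 10: in state C at pos -4, read 0 -> (C,0)->write 1,move R,goto A. Now: state=A, head=-3, tape[-5..2]=01000110 (head:   ^)
Step 11: in state A at pos -3, read 0 -> (A,0)->write 1,move R,goto B. Now: state=B, head=-2, tape[-5..2]=01100110 (head:    ^)
Head positions at steps 0..11: starting at -1, distinct positions visited = {-4, -3, -2, -1, 0} -> 5 position(s)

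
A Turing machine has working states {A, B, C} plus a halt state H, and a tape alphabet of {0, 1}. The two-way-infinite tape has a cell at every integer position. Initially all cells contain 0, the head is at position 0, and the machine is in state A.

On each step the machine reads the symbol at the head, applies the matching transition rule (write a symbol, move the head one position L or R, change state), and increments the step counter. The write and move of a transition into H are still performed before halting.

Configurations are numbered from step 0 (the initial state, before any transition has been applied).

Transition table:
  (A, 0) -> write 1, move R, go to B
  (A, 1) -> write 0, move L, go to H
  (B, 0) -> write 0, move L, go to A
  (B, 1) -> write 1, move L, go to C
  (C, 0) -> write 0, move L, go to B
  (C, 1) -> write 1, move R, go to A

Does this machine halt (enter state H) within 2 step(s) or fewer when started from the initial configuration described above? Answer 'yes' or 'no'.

Step 1: in state A at pos 0, read 0 -> (A,0)->write 1,move R,goto B. Now: state=B, head=1, tape[-1..2]=0100 (head:   ^)
Step 2: in state B at pos 1, read 0 -> (B,0)->write 0,move L,goto A. Now: state=A, head=0, tape[-1..2]=0100 (head:  ^)
After 2 step(s): state = A (not H) -> not halted within 2 -> no

Answer: no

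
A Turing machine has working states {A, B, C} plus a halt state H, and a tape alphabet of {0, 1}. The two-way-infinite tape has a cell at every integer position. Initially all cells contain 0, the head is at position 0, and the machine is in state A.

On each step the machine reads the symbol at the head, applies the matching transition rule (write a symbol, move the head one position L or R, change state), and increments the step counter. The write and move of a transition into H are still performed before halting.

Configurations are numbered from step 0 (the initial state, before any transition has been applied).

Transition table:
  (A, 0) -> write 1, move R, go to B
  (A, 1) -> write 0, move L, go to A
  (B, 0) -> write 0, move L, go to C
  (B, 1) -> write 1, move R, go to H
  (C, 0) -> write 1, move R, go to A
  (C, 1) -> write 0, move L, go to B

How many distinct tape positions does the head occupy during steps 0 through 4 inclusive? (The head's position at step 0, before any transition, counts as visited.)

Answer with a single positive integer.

Answer: 4

Derivation:
Step 1: in state A at pos 0, read 0 -> (A,0)->write 1,move R,goto B. Now: state=B, head=1, tape[-1..2]=0100 (head:   ^)
Step 2: in state B at pos 1, read 0 -> (B,0)->write 0,move L,goto C. Now: state=C, head=0, tape[-1..2]=0100 (head:  ^)
Step 3: in state C at pos 0, read 1 -> (C,1)->write 0,move L,goto B. Now: state=B, head=-1, tape[-2..2]=00000 (head:  ^)
Step 4: in state B at pos -1, read 0 -> (B,0)->write 0,move L,goto C. Now: state=C, head=-2, tape[-3..2]=000000 (head:  ^)
Head positions at steps 0..4: starting at 0, distinct positions visited = {-2, -1, 0, 1} -> 4 position(s)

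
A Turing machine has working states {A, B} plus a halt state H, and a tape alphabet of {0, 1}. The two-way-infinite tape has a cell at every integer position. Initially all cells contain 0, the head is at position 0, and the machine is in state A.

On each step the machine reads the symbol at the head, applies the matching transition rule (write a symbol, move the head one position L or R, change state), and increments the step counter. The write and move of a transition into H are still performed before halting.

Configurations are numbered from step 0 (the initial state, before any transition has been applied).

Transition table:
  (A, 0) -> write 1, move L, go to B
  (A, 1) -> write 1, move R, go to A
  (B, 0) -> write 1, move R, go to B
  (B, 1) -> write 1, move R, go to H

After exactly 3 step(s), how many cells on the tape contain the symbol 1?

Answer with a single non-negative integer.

Step 1: in state A at pos 0, read 0 -> (A,0)->write 1,move L,goto B. Now: state=B, head=-1, tape[-2..1]=0010 (head:  ^)
Step 2: in state B at pos -1, read 0 -> (B,0)->write 1,move R,goto B. Now: state=B, head=0, tape[-2..1]=0110 (head:   ^)
Step 3: in state B at pos 0, read 1 -> (B,1)->write 1,move R,goto H. Now: state=H, head=1, tape[-2..2]=01100 (head:    ^)
Cells containing 1 after step 3: {-1, 0} -> 2 cell(s)

Answer: 2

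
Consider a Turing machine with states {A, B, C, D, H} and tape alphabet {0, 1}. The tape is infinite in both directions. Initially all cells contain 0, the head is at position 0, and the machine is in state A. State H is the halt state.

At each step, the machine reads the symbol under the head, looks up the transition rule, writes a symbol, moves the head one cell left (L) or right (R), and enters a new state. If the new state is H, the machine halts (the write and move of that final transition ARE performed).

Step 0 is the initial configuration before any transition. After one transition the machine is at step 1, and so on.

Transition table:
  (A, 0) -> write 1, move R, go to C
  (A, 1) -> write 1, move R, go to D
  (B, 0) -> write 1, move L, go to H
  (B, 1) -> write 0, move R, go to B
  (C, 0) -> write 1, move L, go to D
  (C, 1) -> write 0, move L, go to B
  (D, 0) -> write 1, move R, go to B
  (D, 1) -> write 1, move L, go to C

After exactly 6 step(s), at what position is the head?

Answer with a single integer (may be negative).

Step 1: in state A at pos 0, read 0 -> (A,0)->write 1,move R,goto C. Now: state=C, head=1, tape[-1..2]=0100 (head:   ^)
Step 2: in state C at pos 1, read 0 -> (C,0)->write 1,move L,goto D. Now: state=D, head=0, tape[-1..2]=0110 (head:  ^)
Step 3: in state D at pos 0, read 1 -> (D,1)->write 1,move L,goto C. Now: state=C, head=-1, tape[-2..2]=00110 (head:  ^)
Step 4: in state C at pos -1, read 0 -> (C,0)->write 1,move L,goto D. Now: state=D, head=-2, tape[-3..2]=001110 (head:  ^)
Step 5: in state D at pos -2, read 0 -> (D,0)->write 1,move R,goto B. Now: state=B, head=-1, tape[-3..2]=011110 (head:   ^)
Step 6: in state B at pos -1, read 1 -> (B,1)->write 0,move R,goto B. Now: state=B, head=0, tape[-3..2]=010110 (head:    ^)

Answer: 0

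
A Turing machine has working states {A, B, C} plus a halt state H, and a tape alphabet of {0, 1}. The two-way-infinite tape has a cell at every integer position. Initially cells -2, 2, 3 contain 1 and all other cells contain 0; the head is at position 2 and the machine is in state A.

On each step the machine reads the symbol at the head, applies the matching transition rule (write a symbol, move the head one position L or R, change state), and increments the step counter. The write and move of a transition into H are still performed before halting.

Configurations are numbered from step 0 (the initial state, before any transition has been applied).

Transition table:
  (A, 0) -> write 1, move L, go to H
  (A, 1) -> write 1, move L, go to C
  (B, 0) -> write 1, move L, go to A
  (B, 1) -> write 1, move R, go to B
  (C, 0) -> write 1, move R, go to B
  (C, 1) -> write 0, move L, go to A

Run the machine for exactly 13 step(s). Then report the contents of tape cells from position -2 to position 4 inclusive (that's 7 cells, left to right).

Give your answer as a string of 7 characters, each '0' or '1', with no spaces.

Answer: 1001111

Derivation:
Step 1: in state A at pos 2, read 1 -> (A,1)->write 1,move L,goto C. Now: state=C, head=1, tape[-3..4]=01000110 (head:     ^)
Step 2: in state C at pos 1, read 0 -> (C,0)->write 1,move R,goto B. Now: state=B, head=2, tape[-3..4]=01001110 (head:      ^)
Step 3: in state B at pos 2, read 1 -> (B,1)->write 1,move R,goto B. Now: state=B, head=3, tape[-3..4]=01001110 (head:       ^)
Step 4: in state B at pos 3, read 1 -> (B,1)->write 1,move R,goto B. Now: state=B, head=4, tape[-3..5]=010011100 (head:        ^)
Step 5: in state B at pos 4, read 0 -> (B,0)->write 1,move L,goto A. Now: state=A, head=3, tape[-3..5]=010011110 (head:       ^)
Step 6: in state A at pos 3, read 1 -> (A,1)->write 1,move L,goto C. Now: state=C, head=2, tape[-3..5]=010011110 (head:      ^)
Step 7: in state C at pos 2, read 1 -> (C,1)->write 0,move L,goto A. Now: state=A, head=1, tape[-3..5]=010010110 (head:     ^)
Step 8: in state A at pos 1, read 1 -> (A,1)->write 1,move L,goto C. Now: state=C, head=0, tape[-3..5]=010010110 (head:    ^)
Step 9: in state C at pos 0, read 0 -> (C,0)->write 1,move R,goto B. Now: state=B, head=1, tape[-3..5]=010110110 (head:     ^)
Step 10: in state B at pos 1, read 1 -> (B,1)->write 1,move R,goto B. Now: state=B, head=2, tape[-3..5]=010110110 (head:      ^)
Step 11: in state B at pos 2, read 0 -> (B,0)->write 1,move L,goto A. Now: state=A, head=1, tape[-3..5]=010111110 (head:     ^)
Step 12: in state A at pos 1, read 1 -> (A,1)->write 1,move L,goto C. Now: state=C, head=0, tape[-3..5]=010111110 (head:    ^)
Step 13: in state C at pos 0, read 1 -> (C,1)->write 0,move L,goto A. Now: state=A, head=-1, tape[-3..5]=010011110 (head:   ^)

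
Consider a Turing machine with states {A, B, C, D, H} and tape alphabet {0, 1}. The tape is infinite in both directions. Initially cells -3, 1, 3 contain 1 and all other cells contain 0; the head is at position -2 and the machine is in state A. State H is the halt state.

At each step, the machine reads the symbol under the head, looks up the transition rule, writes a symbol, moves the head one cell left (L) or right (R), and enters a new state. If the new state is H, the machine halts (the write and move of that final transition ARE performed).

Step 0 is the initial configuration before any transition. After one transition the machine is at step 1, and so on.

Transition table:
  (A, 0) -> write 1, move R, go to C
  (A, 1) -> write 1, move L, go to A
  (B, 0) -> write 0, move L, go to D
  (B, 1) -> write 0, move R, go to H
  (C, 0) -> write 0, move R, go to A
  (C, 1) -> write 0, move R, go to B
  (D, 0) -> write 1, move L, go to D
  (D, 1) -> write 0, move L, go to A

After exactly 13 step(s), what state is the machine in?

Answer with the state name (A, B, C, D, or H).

Answer: D

Derivation:
Step 1: in state A at pos -2, read 0 -> (A,0)->write 1,move R,goto C. Now: state=C, head=-1, tape[-4..4]=011001010 (head:    ^)
Step 2: in state C at pos -1, read 0 -> (C,0)->write 0,move R,goto A. Now: state=A, head=0, tape[-4..4]=011001010 (head:     ^)
Step 3: in state A at pos 0, read 0 -> (A,0)->write 1,move R,goto C. Now: state=C, head=1, tape[-4..4]=011011010 (head:      ^)
Step 4: in state C at pos 1, read 1 -> (C,1)->write 0,move R,goto B. Now: state=B, head=2, tape[-4..4]=011010010 (head:       ^)
Step 5: in state B at pos 2, read 0 -> (B,0)->write 0,move L,goto D. Now: state=D, head=1, tape[-4..4]=011010010 (head:      ^)
Step 6: in state D at pos 1, read 0 -> (D,0)->write 1,move L,goto D. Now: state=D, head=0, tape[-4..4]=011011010 (head:     ^)
Step 7: in state D at pos 0, read 1 -> (D,1)->write 0,move L,goto A. Now: state=A, head=-1, tape[-4..4]=011001010 (head:    ^)
Step 8: in state A at pos -1, read 0 -> (A,0)->write 1,move R,goto C. Now: state=C, head=0, tape[-4..4]=011101010 (head:     ^)
Step 9: in state C at pos 0, read 0 -> (C,0)->write 0,move R,goto A. Now: state=A, head=1, tape[-4..4]=011101010 (head:      ^)
Step 10: in state A at pos 1, read 1 -> (A,1)->write 1,move L,goto A. Now: state=A, head=0, tape[-4..4]=011101010 (head:     ^)
Step 11: in state A at pos 0, read 0 -> (A,0)->write 1,move R,goto C. Now: state=C, head=1, tape[-4..4]=011111010 (head:      ^)
Step 12: in state C at pos 1, read 1 -> (C,1)->write 0,move R,goto B. Now: state=B, head=2, tape[-4..4]=011110010 (head:       ^)
Step 13: in state B at pos 2, read 0 -> (B,0)->write 0,move L,goto D. Now: state=D, head=1, tape[-4..4]=011110010 (head:      ^)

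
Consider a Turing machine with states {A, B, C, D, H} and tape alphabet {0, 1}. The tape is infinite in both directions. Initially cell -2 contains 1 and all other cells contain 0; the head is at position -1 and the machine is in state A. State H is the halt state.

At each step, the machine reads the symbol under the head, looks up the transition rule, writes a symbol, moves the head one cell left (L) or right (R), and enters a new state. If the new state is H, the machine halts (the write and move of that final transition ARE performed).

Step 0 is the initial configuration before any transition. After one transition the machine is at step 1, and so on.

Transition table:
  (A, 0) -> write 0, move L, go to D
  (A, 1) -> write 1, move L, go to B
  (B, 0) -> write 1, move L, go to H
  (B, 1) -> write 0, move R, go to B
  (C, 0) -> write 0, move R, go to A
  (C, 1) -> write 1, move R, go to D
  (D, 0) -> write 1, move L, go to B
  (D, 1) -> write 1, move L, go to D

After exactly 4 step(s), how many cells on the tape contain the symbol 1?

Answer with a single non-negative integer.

Step 1: in state A at pos -1, read 0 -> (A,0)->write 0,move L,goto D. Now: state=D, head=-2, tape[-3..0]=0100 (head:  ^)
Step 2: in state D at pos -2, read 1 -> (D,1)->write 1,move L,goto D. Now: state=D, head=-3, tape[-4..0]=00100 (head:  ^)
Step 3: in state D at pos -3, read 0 -> (D,0)->write 1,move L,goto B. Now: state=B, head=-4, tape[-5..0]=001100 (head:  ^)
Step 4: in state B at pos -4, read 0 -> (B,0)->write 1,move L,goto H. Now: state=H, head=-5, tape[-6..0]=0011100 (head:  ^)
Cells containing 1 after step 4: {-4, -3, -2} -> 3 cell(s)

Answer: 3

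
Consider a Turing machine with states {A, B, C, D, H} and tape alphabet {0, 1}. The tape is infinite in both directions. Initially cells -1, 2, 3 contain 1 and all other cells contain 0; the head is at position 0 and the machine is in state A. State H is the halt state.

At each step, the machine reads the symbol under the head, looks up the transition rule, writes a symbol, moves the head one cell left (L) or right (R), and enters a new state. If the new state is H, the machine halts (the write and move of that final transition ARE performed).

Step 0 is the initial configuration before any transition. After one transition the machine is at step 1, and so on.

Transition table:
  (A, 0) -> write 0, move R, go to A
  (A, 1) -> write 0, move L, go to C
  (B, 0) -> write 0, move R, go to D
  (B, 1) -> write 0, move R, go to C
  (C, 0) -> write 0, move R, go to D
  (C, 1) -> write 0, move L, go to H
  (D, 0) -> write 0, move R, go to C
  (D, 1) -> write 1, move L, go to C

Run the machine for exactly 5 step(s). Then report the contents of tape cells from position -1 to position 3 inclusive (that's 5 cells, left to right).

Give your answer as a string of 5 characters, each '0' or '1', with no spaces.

Step 1: in state A at pos 0, read 0 -> (A,0)->write 0,move R,goto A. Now: state=A, head=1, tape[-2..4]=0100110 (head:    ^)
Step 2: in state A at pos 1, read 0 -> (A,0)->write 0,move R,goto A. Now: state=A, head=2, tape[-2..4]=0100110 (head:     ^)
Step 3: in state A at pos 2, read 1 -> (A,1)->write 0,move L,goto C. Now: state=C, head=1, tape[-2..4]=0100010 (head:    ^)
Step 4: in state C at pos 1, read 0 -> (C,0)->write 0,move R,goto D. Now: state=D, head=2, tape[-2..4]=0100010 (head:     ^)
Step 5: in state D at pos 2, read 0 -> (D,0)->write 0,move R,goto C. Now: state=C, head=3, tape[-2..4]=0100010 (head:      ^)

Answer: 10001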